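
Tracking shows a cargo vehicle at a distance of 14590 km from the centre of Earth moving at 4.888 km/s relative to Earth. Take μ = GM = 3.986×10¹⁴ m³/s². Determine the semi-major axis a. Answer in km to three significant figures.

a ≈ 13000 km

r = 1.459×10⁷ m.
Specific orbital energy ε = v²/2 − μ/r = (4888)²/2 − 3.986×10¹⁴/1.459×10⁷ = -1.537×10⁷ J/kg.
Since ε = −μ/(2a), a = −μ/(2ε) = 1.296×10⁷ m = 12964 km.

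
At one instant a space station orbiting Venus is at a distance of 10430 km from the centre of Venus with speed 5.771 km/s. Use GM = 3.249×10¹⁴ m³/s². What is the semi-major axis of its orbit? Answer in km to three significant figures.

r = 1.043×10⁷ m.
Specific orbital energy ε = v²/2 − μ/r = (5771)²/2 − 3.249×10¹⁴/1.043×10⁷ = -1.450×10⁷ J/kg.
Since ε = −μ/(2a), a = −μ/(2ε) = 1.120×10⁷ m = 11205 km.

a ≈ 11200 km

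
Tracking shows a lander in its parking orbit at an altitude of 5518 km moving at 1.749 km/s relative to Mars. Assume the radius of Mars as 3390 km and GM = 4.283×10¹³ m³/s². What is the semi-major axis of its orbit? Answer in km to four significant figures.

a ≈ 6532 km

r = 3390 + 5518 = 8908.0 km = 8.908×10⁶ m.
Specific orbital energy ε = v²/2 − μ/r = (1749)²/2 − 4.283×10¹³/8.908×10⁶ = -3.279×10⁶ J/kg.
Since ε = −μ/(2a), a = −μ/(2ε) = 6.532×10⁶ m = 6531.9 km.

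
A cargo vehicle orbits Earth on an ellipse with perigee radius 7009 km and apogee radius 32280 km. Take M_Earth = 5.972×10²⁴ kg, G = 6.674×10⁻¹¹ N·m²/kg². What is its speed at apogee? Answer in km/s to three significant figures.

μ = GM = 6.674×10⁻¹¹ × 5.972×10²⁴ = 3.986×10¹⁴ m³/s².
Semi-major axis a = (r_p + r_a)/2 = 19644 km = 1.964×10⁷ m.
Vis-viva: v² = μ(2/r − 1/a) = 3.986×10¹⁴ × (6.196×10⁻⁸ − 5.090×10⁻⁸) = 4.405×10⁶ m²/s².
v = 2099 m/s = 2.099 km/s.

v ≈ 2.10 km/s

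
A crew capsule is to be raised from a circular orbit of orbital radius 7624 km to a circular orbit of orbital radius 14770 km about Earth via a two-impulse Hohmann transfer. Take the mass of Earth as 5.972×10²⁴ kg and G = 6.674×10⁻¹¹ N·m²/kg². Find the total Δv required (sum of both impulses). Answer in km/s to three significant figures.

μ = GM = 6.674×10⁻¹¹ × 5.972×10²⁴ = 3.986×10¹⁴ m³/s².
r₁ = 7624 km = 7.624×10⁶ m.
r₂ = 14770 km = 1.477×10⁷ m.
Transfer ellipse a_t = (r₁ + r₂)/2 = 1.120×10⁷ m.
At r₁: circular v_c1 = √(μ/r₁) = 7230 m/s; transfer-perigee v_p = √[μ(2/r₁ − 1/a_t)] = 8304 m/s.
Δv₁ = v_p − v_c1 = 1074 m/s.
At r₂: circular v_c2 = √(μ/r₂) = 5195 m/s; transfer-apogee v_a = √[μ(2/r₂ − 1/a_t)] = 4287 m/s.
Δv₂ = v_c2 − v_a = 908.2 m/s.
Total Δv = Δv₁ + Δv₂ = 1982 m/s = 1.982 km/s.

Δv_total ≈ 1.98 km/s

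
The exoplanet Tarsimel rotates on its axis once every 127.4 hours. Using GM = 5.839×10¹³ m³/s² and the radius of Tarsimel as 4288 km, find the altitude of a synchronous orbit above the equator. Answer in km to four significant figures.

T = 127.4 hours = 4.586×10⁵ s.
A synchronous orbit has period T, so by Kepler's third law a = (μT²/4π²)^(1/3).
μT²/4π² = 5.839×10¹³ × (4.586×10⁵)² / 39.48 = 3.111×10²³ m³.
a = 6.776×10⁷ m = 67760 km.
Altitude h = a − R = 67760 − 4288 = 63472 km.

h_sync ≈ 63470 km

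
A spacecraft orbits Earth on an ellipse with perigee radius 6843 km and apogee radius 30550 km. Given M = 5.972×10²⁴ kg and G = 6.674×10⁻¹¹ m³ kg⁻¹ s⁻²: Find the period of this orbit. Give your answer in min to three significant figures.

T ≈ 424 min

μ = GM = 6.674×10⁻¹¹ × 5.972×10²⁴ = 3.986×10¹⁴ m³/s².
Semi-major axis a = (r_p + r_a)/2 = (6843.0 + 30550)/2 = 18696 km = 1.870×10⁷ m.
By Kepler's third law T = 2π√(a³/μ) = 2π × 4.049×10³ = 2.544×10⁴ s.
= 424.0 min.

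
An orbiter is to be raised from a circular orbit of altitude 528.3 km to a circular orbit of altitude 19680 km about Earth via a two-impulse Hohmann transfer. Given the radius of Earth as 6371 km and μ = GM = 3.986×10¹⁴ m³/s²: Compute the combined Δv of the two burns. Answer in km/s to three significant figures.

Δv_total ≈ 3.34 km/s

r₁ = 6371 + 528.3 = 6899.3 km = 6.8993×10⁶ m.
r₂ = 6371 + 19680 = 26051 km = 2.6051×10⁷ m.
Transfer ellipse a_t = (r₁ + r₂)/2 = 1.648×10⁷ m.
At r₁: circular v_c1 = √(μ/r₁) = 7601 m/s; transfer-perigee v_p = √[μ(2/r₁ − 1/a_t)] = 9558 m/s.
Δv₁ = v_p − v_c1 = 1957 m/s.
At r₂: circular v_c2 = √(μ/r₂) = 3912 m/s; transfer-apogee v_a = √[μ(2/r₂ − 1/a_t)] = 2531 m/s.
Δv₂ = v_c2 − v_a = 1380 m/s.
Total Δv = Δv₁ + Δv₂ = 3337 m/s = 3.337 km/s.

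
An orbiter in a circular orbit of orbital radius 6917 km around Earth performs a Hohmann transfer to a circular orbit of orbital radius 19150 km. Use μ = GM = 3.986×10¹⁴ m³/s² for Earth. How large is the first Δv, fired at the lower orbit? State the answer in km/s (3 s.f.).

Δv ≈ 1.61 km/s

r₁ = 6917 km = 6.917×10⁶ m.
r₂ = 19150 km = 1.915×10⁷ m.
Transfer ellipse a_t = (r₁ + r₂)/2 = 1.303×10⁷ m.
At r₁: circular v_c1 = √(μ/r₁) = 7591 m/s; transfer-perigee v_p = √[μ(2/r₁ − 1/a_t)] = 9202 m/s.
Δv₁ = v_p − v_c1 = 1610 m/s.
= 1.610 km/s.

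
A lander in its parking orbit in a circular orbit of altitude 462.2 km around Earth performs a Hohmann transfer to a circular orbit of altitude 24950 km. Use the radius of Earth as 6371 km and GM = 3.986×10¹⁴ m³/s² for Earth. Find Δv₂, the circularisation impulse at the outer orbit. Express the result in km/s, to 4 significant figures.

Δv ≈ 1.432 km/s

r₁ = 6371 + 462.2 = 6833.2 km = 6.8332×10⁶ m.
r₂ = 6371 + 24950 = 31321 km = 3.1321×10⁷ m.
Transfer ellipse a_t = (r₁ + r₂)/2 = 1.908×10⁷ m.
At r₁: circular v_c1 = √(μ/r₁) = 7638 m/s; transfer-perigee v_p = √[μ(2/r₁ − 1/a_t)] = 9786 m/s.
At r₂: circular v_c2 = √(μ/r₂) = 3567 m/s; transfer-apogee v_a = √[μ(2/r₂ − 1/a_t)] = 2135 m/s.
Δv₂ = v_c2 − v_a = 1432 m/s.
= 1.432 km/s.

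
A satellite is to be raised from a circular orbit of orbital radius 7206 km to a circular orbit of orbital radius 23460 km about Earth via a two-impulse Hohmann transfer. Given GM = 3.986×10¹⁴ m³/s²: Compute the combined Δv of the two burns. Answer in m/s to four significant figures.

r₁ = 7206 km = 7.206×10⁶ m.
r₂ = 23460 km = 2.346×10⁷ m.
Transfer ellipse a_t = (r₁ + r₂)/2 = 1.533×10⁷ m.
At r₁: circular v_c1 = √(μ/r₁) = 7437 m/s; transfer-perigee v_p = √[μ(2/r₁ − 1/a_t)] = 9200 m/s.
Δv₁ = v_p − v_c1 = 1762 m/s.
At r₂: circular v_c2 = √(μ/r₂) = 4122 m/s; transfer-apogee v_a = √[μ(2/r₂ − 1/a_t)] = 2826 m/s.
Δv₂ = v_c2 − v_a = 1296 m/s.
Total Δv = Δv₁ + Δv₂ = 3058 m/s.

Δv_total ≈ 3058 m/s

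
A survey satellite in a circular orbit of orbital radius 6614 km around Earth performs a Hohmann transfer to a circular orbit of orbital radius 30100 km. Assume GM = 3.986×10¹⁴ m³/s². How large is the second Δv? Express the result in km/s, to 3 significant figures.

Δv ≈ 1.45 km/s

r₁ = 6614 km = 6.614×10⁶ m.
r₂ = 30100 km = 3.010×10⁷ m.
Transfer ellipse a_t = (r₁ + r₂)/2 = 1.836×10⁷ m.
At r₁: circular v_c1 = √(μ/r₁) = 7763 m/s; transfer-perigee v_p = √[μ(2/r₁ − 1/a_t)] = 9941 m/s.
At r₂: circular v_c2 = √(μ/r₂) = 3639 m/s; transfer-apogee v_a = √[μ(2/r₂ − 1/a_t)] = 2184 m/s.
Δv₂ = v_c2 − v_a = 1455 m/s.
= 1.455 km/s.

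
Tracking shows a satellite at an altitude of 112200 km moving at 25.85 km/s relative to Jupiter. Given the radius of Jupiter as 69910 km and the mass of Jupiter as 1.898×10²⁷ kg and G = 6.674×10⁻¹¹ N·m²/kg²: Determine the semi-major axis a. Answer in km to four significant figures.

a ≈ 1.752×10⁵ km

μ = GM = 6.674×10⁻¹¹ × 1.898×10²⁷ = 1.267×10¹⁷ m³/s².
r = 69910 + 112200 = 1.8211×10⁵ km = 1.821×10⁸ m.
Vis-viva rearranged: 1/a = 2/r − v²/μ = 1.098×10⁻⁸ − 5.275×10⁻⁹ = 5.707×10⁻⁹ m⁻¹.
a = 1.752×10⁸ m = 1.7522×10⁵ km.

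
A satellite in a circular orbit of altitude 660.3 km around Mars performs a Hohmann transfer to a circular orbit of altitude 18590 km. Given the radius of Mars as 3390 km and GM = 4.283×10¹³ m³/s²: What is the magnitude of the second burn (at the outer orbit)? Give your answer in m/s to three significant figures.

Δv ≈ 617 m/s

r₁ = 3390 + 660.3 = 4050.3 km = 4.0503×10⁶ m.
r₂ = 3390 + 18590 = 21980 km = 2.1980×10⁷ m.
Transfer ellipse a_t = (r₁ + r₂)/2 = 1.302×10⁷ m.
At r₁: circular v_c1 = √(μ/r₁) = 3252 m/s; transfer-periapsis v_p = √[μ(2/r₁ − 1/a_t)] = 4226 m/s.
At r₂: circular v_c2 = √(μ/r₂) = 1396 m/s; transfer-apoapsis v_a = √[μ(2/r₂ − 1/a_t)] = 778.7 m/s.
Δv₂ = v_c2 − v_a = 617.2 m/s.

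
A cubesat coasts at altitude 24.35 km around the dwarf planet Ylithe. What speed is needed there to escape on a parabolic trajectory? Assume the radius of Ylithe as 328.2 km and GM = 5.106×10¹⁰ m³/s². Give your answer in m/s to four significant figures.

r = 328.2 + 24.35 = 352.55 km = 3.5255×10⁵ m.
Escape speed v_esc = √(2μ/r) = √(2 × 5.106×10¹⁰ / 3.526×10⁵) = √(2.897×10⁵) = 538.2 m/s.

v_esc ≈ 538.2 m/s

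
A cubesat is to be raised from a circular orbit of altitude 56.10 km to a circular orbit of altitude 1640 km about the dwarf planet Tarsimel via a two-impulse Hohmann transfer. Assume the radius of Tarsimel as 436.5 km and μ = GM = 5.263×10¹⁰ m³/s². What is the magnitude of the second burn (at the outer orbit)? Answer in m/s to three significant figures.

r₁ = 436.5 + 56.10 = 492.60 km = 4.9260×10⁵ m.
r₂ = 436.5 + 1640 = 2076.5 km = 2.0765×10⁶ m.
Transfer ellipse a_t = (r₁ + r₂)/2 = 1.285×10⁶ m.
At r₁: circular v_c1 = √(μ/r₁) = 326.9 m/s; transfer-periapsis v_p = √[μ(2/r₁ − 1/a_t)] = 415.6 m/s.
At r₂: circular v_c2 = √(μ/r₂) = 159.2 m/s; transfer-apoapsis v_a = √[μ(2/r₂ − 1/a_t)] = 98.59 m/s.
Δv₂ = v_c2 − v_a = 60.62 m/s.

Δv ≈ 60.6 m/s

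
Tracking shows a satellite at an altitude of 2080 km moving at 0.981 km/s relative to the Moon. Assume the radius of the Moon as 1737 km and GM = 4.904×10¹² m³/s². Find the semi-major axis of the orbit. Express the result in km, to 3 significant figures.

r = 1737 + 2080 = 3817.0 km = 3.817×10⁶ m.
Vis-viva rearranged: 1/a = 2/r − v²/μ = 5.240×10⁻⁷ − 1.962×10⁻⁷ = 3.277×10⁻⁷ m⁻¹.
a = 3.051×10⁶ m = 3051.3 km.

a ≈ 3050 km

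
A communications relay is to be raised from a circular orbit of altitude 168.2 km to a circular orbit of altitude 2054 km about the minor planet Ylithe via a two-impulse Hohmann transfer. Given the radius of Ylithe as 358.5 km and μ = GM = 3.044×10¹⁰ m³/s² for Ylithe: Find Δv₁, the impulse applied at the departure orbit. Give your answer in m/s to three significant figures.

Δv ≈ 67.6 m/s

r₁ = 358.5 + 168.2 = 526.70 km = 5.2670×10⁵ m.
r₂ = 358.5 + 2054 = 2412.5 km = 2.4125×10⁶ m.
Transfer ellipse a_t = (r₁ + r₂)/2 = 1.470×10⁶ m.
At r₁: circular v_c1 = √(μ/r₁) = 240.4 m/s; transfer-periapsis v_p = √[μ(2/r₁ − 1/a_t)] = 308.0 m/s.
Δv₁ = v_p − v_c1 = 67.61 m/s.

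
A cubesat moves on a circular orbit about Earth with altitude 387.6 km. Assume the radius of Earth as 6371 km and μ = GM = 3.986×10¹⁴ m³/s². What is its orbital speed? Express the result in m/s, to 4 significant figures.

v ≈ 7680 m/s

r = 6371 + 387.6 = 6758.6 km = 6.7586×10⁶ m.
For a circular orbit v = √(μ/r) = √(3.986×10¹⁴ / 6.759×10⁶) = √(5.898×10⁷) = 7680 m/s.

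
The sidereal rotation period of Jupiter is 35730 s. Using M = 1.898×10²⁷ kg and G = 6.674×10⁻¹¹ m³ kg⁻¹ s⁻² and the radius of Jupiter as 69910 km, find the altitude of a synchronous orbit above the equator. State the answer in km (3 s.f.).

μ = GM = 6.674×10⁻¹¹ × 1.898×10²⁷ = 1.267×10¹⁷ m³/s².
A synchronous orbit has period T, so by Kepler's third law a = (μT²/4π²)^(1/3).
μT²/4π² = 1.267×10¹⁷ × (3.573×10⁴)² / 39.48 = 4.096×10²⁴ m³.
a = 1.600×10⁸ m = 1.6000×10⁵ km.
Altitude h = a − R = 1.6000×10⁵ − 69910 = 90094 km.

h_sync ≈ 90100 km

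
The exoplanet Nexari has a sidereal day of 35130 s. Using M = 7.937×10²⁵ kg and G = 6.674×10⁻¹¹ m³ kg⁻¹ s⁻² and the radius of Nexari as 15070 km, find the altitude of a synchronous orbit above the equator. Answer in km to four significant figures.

μ = GM = 6.674×10⁻¹¹ × 7.937×10²⁵ = 5.297×10¹⁵ m³/s².
A synchronous orbit has period T, so by Kepler's third law a = (μT²/4π²)^(1/3).
μT²/4π² = 5.297×10¹⁵ × (3.513×10⁴)² / 39.48 = 1.656×10²³ m³.
a = 5.491×10⁷ m = 54914 km.
Altitude h = a − R = 54914 − 15070 = 39844 km.

h_sync ≈ 39840 km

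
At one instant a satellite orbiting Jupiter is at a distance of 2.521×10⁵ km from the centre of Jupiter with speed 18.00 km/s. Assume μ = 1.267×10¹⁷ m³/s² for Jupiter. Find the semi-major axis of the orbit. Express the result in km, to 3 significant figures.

r = 2.521×10⁸ m.
Vis-viva rearranged: 1/a = 2/r − v²/μ = 7.933×10⁻⁹ − 2.557×10⁻⁹ = 5.376×10⁻⁹ m⁻¹.
a = 1.860×10⁸ m = 1.8601×10⁵ km.

a ≈ 1.86×10⁵ km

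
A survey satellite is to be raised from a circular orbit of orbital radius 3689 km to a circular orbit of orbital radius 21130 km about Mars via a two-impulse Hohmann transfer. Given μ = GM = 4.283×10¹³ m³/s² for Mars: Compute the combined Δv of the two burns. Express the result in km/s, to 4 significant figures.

r₁ = 3689 km = 3.689×10⁶ m.
r₂ = 21130 km = 2.113×10⁷ m.
Transfer ellipse a_t = (r₁ + r₂)/2 = 1.241×10⁷ m.
At r₁: circular v_c1 = √(μ/r₁) = 3407 m/s; transfer-periapsis v_p = √[μ(2/r₁ − 1/a_t)] = 4446 m/s.
Δv₁ = v_p − v_c1 = 1039 m/s.
At r₂: circular v_c2 = √(μ/r₂) = 1424 m/s; transfer-apoapsis v_a = √[μ(2/r₂ − 1/a_t)] = 776.2 m/s.
Δv₂ = v_c2 − v_a = 647.5 m/s.
Total Δv = Δv₁ + Δv₂ = 1686 m/s = 1.686 km/s.

Δv_total ≈ 1.686 km/s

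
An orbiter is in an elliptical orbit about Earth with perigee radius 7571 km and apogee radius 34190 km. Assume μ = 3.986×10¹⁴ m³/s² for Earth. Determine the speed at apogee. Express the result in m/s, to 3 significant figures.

Semi-major axis a = (r_p + r_a)/2 = 20880 km = 2.088×10⁷ m.
Vis-viva: v² = μ(2/r − 1/a) = 3.986×10¹⁴ × (5.850×10⁻⁸ − 4.789×10⁻⁸) = 4.227×10⁶ m²/s².
v = 2056 m/s.

v ≈ 2060 m/s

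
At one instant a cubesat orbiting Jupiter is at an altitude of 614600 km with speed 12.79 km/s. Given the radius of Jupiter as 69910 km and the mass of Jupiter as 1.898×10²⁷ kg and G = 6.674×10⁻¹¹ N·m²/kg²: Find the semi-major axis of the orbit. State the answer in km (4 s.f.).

μ = GM = 6.674×10⁻¹¹ × 1.898×10²⁷ = 1.267×10¹⁷ m³/s².
r = 69910 + 614600 = 6.8451×10⁵ km = 6.845×10⁸ m.
Specific orbital energy ε = v²/2 − μ/r = (12790)²/2 − 1.267×10¹⁷/6.845×10⁸ = -1.033×10⁸ J/kg.
Since ε = −μ/(2a), a = −μ/(2ε) = 6.133×10⁸ m = 6.1334×10⁵ km.

a ≈ 6.133×10⁵ km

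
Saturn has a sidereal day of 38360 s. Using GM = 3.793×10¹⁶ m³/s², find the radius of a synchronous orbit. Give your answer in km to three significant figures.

r_sync ≈ 1.12×10⁵ km

A synchronous orbit has period T, so by Kepler's third law a = (μT²/4π²)^(1/3).
μT²/4π² = 3.793×10¹⁶ × (3.836×10⁴)² / 39.48 = 1.414×10²⁴ m³.
a = 1.122×10⁸ m = 1.1223×10⁵ km.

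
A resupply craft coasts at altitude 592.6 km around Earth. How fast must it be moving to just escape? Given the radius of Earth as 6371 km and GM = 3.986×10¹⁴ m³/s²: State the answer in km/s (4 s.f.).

v_esc ≈ 10.70 km/s

r = 6371 + 592.6 = 6963.6 km = 6.9636×10⁶ m.
Escape speed v_esc = √(2μ/r) = √(2 × 3.986×10¹⁴ / 6.964×10⁶) = √(1.145×10⁸) = 10700 m/s.
= 10.70 km/s.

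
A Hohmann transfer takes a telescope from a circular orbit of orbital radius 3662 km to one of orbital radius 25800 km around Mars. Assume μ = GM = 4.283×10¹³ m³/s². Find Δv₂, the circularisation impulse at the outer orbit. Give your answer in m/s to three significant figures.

Δv ≈ 646 m/s

r₁ = 3662 km = 3.662×10⁶ m.
r₂ = 25800 km = 2.580×10⁷ m.
Transfer ellipse a_t = (r₁ + r₂)/2 = 1.473×10⁷ m.
At r₁: circular v_c1 = √(μ/r₁) = 3420 m/s; transfer-periapsis v_p = √[μ(2/r₁ − 1/a_t)] = 4526 m/s.
At r₂: circular v_c2 = √(μ/r₂) = 1288 m/s; transfer-apoapsis v_a = √[μ(2/r₂ − 1/a_t)] = 642.4 m/s.
Δv₂ = v_c2 − v_a = 646.0 m/s.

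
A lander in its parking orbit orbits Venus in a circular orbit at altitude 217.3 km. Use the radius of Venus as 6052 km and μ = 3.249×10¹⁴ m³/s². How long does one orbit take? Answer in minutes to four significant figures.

T ≈ 91.20 minutes

r = 6052 + 217.3 = 6269.3 km = 6.2693×10⁶ m.
Kepler's third law: T = 2π√(r³/μ) = 2π√((6.269×10⁶)³ / 3.249×10¹⁴).
r³/μ = 7.584×10⁵ s², so T = 2π × 8.709×10² = 5.472×10³ s.
Converting: 5.472×10³ s ÷ 60.00 = 91.20 minutes.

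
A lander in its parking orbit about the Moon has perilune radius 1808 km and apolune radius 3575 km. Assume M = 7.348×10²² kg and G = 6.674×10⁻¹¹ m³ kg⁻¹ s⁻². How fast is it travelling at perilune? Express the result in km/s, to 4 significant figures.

v ≈ 1.898 km/s

μ = GM = 6.674×10⁻¹¹ × 7.348×10²² = 4.904×10¹² m³/s².
Semi-major axis a = (r_p + r_a)/2 = 2691.5 km = 2.692×10⁶ m.
Vis-viva: v² = μ(2/r − 1/a) = 4.904×10¹² × (1.106×10⁻⁶ − 3.715×10⁻⁷) = 3.603×10⁶ m²/s².
v = 1898 m/s = 1.898 km/s.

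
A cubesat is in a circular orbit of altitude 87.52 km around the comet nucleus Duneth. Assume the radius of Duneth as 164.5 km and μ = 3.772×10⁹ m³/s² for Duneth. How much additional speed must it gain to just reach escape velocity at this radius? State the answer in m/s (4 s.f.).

Δv ≈ 50.67 m/s

r = 164.5 + 87.52 = 252.02 km = 2.5202×10⁵ m.
Circular speed v_c = √(μ/r) = 122.3 m/s.
Escape speed v_esc = √(2μ/r) = √2 × v_c = 173.0 m/s.
Δv = v_esc − v_c = 50.67 m/s.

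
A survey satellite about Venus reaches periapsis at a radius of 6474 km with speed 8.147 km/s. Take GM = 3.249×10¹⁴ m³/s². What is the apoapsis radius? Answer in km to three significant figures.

r_p = 6.474×10⁶ m.
Specific energy ε = v²/2 − μ/r = -1.700×10⁷ J/kg, so a = −μ/(2ε) = 9.557×10⁶ m.
The apsides satisfy r_p + r_a = 2a, so the apoapsis radius is 2a − r_p = 1.264×10⁷ m = 12639 km.

apoapsis radius ≈ 12600 km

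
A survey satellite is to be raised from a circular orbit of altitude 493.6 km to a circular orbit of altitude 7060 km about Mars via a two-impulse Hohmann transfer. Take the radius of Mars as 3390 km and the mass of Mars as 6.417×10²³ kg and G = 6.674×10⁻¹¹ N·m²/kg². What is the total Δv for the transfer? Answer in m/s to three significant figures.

μ = GM = 6.674×10⁻¹¹ × 6.417×10²³ = 4.283×10¹³ m³/s².
r₁ = 3390 + 493.6 = 3883.6 km = 3.8836×10⁶ m.
r₂ = 3390 + 7060 = 10450 km = 1.0450×10⁷ m.
Transfer ellipse a_t = (r₁ + r₂)/2 = 7.167×10⁶ m.
At r₁: circular v_c1 = √(μ/r₁) = 3321 m/s; transfer-periapsis v_p = √[μ(2/r₁ − 1/a_t)] = 4010 m/s.
Δv₁ = v_p − v_c1 = 689.1 m/s.
At r₂: circular v_c2 = √(μ/r₂) = 2024 m/s; transfer-apoapsis v_a = √[μ(2/r₂ − 1/a_t)] = 1490 m/s.
Δv₂ = v_c2 − v_a = 534.2 m/s.
Total Δv = Δv₁ + Δv₂ = 1223 m/s.

Δv_total ≈ 1220 m/s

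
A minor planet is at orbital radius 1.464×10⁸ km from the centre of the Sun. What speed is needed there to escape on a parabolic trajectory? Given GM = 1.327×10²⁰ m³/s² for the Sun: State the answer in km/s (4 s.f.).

v_esc ≈ 42.58 km/s

r = 1.464×10⁸ km = 1.464×10¹¹ m.
Escape speed v_esc = √(2μ/r) = √(2 × 1.327×10²⁰ / 1.464×10¹¹) = √(1.813×10⁹) = 42580 m/s.
= 42.58 km/s.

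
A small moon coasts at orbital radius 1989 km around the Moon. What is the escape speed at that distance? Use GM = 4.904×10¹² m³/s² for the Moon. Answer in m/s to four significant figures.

r = 1989 km = 1.989×10⁶ m.
Escape speed v_esc = √(2μ/r) = √(2 × 4.904×10¹² / 1.989×10⁶) = √(4.931×10⁶) = 2221 m/s.

v_esc ≈ 2221 m/s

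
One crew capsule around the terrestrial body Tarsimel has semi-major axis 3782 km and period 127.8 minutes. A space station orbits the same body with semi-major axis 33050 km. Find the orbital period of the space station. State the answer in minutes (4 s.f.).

Kepler's third law: T² ∝ a³, so T₂ = T₁ (a₂/a₁)^(3/2).
a₂/a₁ = 8.739, (a₂/a₁)^(3/2) = 25.83.
T₂ = 127.8 × 25.83 = 3301 minutes.

T₂ ≈ 3301 minutes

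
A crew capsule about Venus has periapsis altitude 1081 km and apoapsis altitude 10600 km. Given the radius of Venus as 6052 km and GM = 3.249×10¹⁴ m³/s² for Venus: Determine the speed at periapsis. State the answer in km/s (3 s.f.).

v ≈ 7.99 km/s

r_p = 6052 + 1081 = 7133.0 km = 7.1330×10⁶ m.
r_a = 6052 + 10600 = 16652 km = 1.6652×10⁷ m.
Semi-major axis a = (r_p + r_a)/2 = 11892 km = 1.189×10⁷ m.
Vis-viva: v² = μ(2/r − 1/a) = 3.249×10¹⁴ × (2.804×10⁻⁷ − 8.409×10⁻⁸) = 6.378×10⁷ m²/s².
v = 7986 m/s = 7.986 km/s.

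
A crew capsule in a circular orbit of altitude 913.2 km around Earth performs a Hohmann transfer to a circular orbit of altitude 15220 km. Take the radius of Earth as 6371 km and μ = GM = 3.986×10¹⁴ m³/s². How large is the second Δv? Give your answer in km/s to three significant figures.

r₁ = 6371 + 913.2 = 7284.2 km = 7.2842×10⁶ m.
r₂ = 6371 + 15220 = 21591 km = 2.1591×10⁷ m.
Transfer ellipse a_t = (r₁ + r₂)/2 = 1.444×10⁷ m.
At r₁: circular v_c1 = √(μ/r₁) = 7397 m/s; transfer-perigee v_p = √[μ(2/r₁ − 1/a_t)] = 9046 m/s.
At r₂: circular v_c2 = √(μ/r₂) = 4297 m/s; transfer-apogee v_a = √[μ(2/r₂ − 1/a_t)] = 3052 m/s.
Δv₂ = v_c2 − v_a = 1245 m/s.
= 1.245 km/s.

Δv ≈ 1.24 km/s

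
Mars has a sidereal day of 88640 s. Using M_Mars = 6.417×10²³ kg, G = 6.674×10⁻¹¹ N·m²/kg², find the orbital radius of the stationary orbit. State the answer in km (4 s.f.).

r_sync ≈ 20430 km

μ = GM = 6.674×10⁻¹¹ × 6.417×10²³ = 4.283×10¹³ m³/s².
A synchronous orbit has period T, so by Kepler's third law a = (μT²/4π²)^(1/3).
μT²/4π² = 4.283×10¹³ × (8.864×10⁴)² / 39.48 = 8.524×10²¹ m³.
a = 2.043×10⁷ m = 20427 km.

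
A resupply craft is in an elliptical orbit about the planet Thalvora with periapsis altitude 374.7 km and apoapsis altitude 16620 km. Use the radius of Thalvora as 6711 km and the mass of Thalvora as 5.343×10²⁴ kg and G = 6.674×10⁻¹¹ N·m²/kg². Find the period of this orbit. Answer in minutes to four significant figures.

T ≈ 328.9 minutes

μ = GM = 6.674×10⁻¹¹ × 5.343×10²⁴ = 3.566×10¹⁴ m³/s².
r_p = 6711 + 374.7 = 7085.7 km = 7.0857×10⁶ m.
r_a = 6711 + 16620 = 23331 km = 2.3331×10⁷ m.
Semi-major axis a = (r_p + r_a)/2 = (7085.7 + 23331)/2 = 15208 km = 1.521×10⁷ m.
By Kepler's third law T = 2π√(a³/μ) = 2π × 3.141×10³ = 1.973×10⁴ s.
= 328.9 minutes.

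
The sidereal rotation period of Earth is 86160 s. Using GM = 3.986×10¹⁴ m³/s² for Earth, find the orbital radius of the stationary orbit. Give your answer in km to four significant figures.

r_sync ≈ 42160 km

A synchronous orbit has period T, so by Kepler's third law a = (μT²/4π²)^(1/3).
μT²/4π² = 3.986×10¹⁴ × (8.616×10⁴)² / 39.48 = 7.495×10²² m³.
a = 4.216×10⁷ m = 42163 km.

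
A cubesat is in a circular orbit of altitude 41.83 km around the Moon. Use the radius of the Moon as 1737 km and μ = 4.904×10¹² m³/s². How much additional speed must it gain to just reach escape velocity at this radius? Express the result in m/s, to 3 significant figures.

Δv ≈ 688 m/s

r = 1737 + 41.83 = 1778.8 km = 1.7788×10⁶ m.
Circular speed v_c = √(μ/r) = 1660 m/s.
Escape speed v_esc = √(2μ/r) = √2 × v_c = 2348 m/s.
Δv = v_esc − v_c = 687.8 m/s.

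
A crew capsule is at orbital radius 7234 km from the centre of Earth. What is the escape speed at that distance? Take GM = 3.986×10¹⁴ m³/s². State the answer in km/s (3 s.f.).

r = 7234 km = 7.234×10⁶ m.
Escape speed v_esc = √(2μ/r) = √(2 × 3.986×10¹⁴ / 7.234×10⁶) = √(1.102×10⁸) = 10500 m/s.
= 10.50 km/s.

v_esc ≈ 10.5 km/s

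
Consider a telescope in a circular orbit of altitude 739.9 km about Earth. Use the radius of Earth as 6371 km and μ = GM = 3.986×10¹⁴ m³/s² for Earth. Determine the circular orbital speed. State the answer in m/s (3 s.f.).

r = 6371 + 739.9 = 7110.9 km = 7.1109×10⁶ m.
For a circular orbit v = √(μ/r) = √(3.986×10¹⁴ / 7.111×10⁶) = √(5.605×10⁷) = 7487 m/s.

v ≈ 7490 m/s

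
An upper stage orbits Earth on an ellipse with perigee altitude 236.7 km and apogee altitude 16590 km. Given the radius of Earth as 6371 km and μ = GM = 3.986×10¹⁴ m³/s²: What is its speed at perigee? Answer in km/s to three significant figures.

v ≈ 9.68 km/s

r_p = 6371 + 236.7 = 6607.7 km = 6.6077×10⁶ m.
r_a = 6371 + 16590 = 22961 km = 2.2961×10⁷ m.
Semi-major axis a = (r_p + r_a)/2 = 14784 km = 1.478×10⁷ m.
Vis-viva: v² = μ(2/r − 1/a) = 3.986×10¹⁴ × (3.027×10⁻⁷ − 6.764×10⁻⁸) = 9.369×10⁷ m²/s².
v = 9679 m/s = 9.679 km/s.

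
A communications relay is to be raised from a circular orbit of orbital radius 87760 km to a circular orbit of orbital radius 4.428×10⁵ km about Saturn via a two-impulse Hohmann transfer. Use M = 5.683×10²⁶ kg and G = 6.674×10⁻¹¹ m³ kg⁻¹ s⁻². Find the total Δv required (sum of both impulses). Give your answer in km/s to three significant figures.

μ = GM = 6.674×10⁻¹¹ × 5.683×10²⁶ = 3.793×10¹⁶ m³/s².
r₁ = 87760 km = 8.776×10⁷ m.
r₂ = 4.428×10⁵ km = 4.428×10⁸ m.
Transfer ellipse a_t = (r₁ + r₂)/2 = 2.653×10⁸ m.
At r₁: circular v_c1 = √(μ/r₁) = 20790 m/s; transfer-perikrone v_p = √[μ(2/r₁ − 1/a_t)] = 26860 m/s.
Δv₁ = v_p − v_c1 = 6070 m/s.
At r₂: circular v_c2 = √(μ/r₂) = 9255 m/s; transfer-apokrone v_a = √[μ(2/r₂ − 1/a_t)] = 5323 m/s.
Δv₂ = v_c2 − v_a = 3932 m/s.
Total Δv = Δv₁ + Δv₂ = 10000 m/s = 10.00 km/s.

Δv_total ≈ 10.0 km/s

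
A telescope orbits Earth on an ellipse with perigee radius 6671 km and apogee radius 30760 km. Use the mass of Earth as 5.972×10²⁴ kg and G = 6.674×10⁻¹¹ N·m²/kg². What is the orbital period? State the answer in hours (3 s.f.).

μ = GM = 6.674×10⁻¹¹ × 5.972×10²⁴ = 3.986×10¹⁴ m³/s².
Semi-major axis a = (r_p + r_a)/2 = (6671.0 + 30760)/2 = 18716 km = 1.872×10⁷ m.
By Kepler's third law T = 2π√(a³/μ) = 2π × 4.056×10³ = 2.548×10⁴ s.
= 7.078 hours.

T ≈ 7.08 hours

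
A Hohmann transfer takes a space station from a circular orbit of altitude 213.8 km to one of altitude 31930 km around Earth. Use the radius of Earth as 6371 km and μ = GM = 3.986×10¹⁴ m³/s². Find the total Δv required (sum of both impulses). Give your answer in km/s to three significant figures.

r₁ = 6371 + 213.8 = 6584.8 km = 6.5848×10⁶ m.
r₂ = 6371 + 31930 = 38301 km = 3.8301×10⁷ m.
Transfer ellipse a_t = (r₁ + r₂)/2 = 2.244×10⁷ m.
At r₁: circular v_c1 = √(μ/r₁) = 7780 m/s; transfer-perigee v_p = √[μ(2/r₁ − 1/a_t)] = 10160 m/s.
Δv₁ = v_p − v_c1 = 2384 m/s.
At r₂: circular v_c2 = √(μ/r₂) = 3226 m/s; transfer-apogee v_a = √[μ(2/r₂ − 1/a_t)] = 1747 m/s.
Δv₂ = v_c2 − v_a = 1479 m/s.
Total Δv = Δv₁ + Δv₂ = 3862 m/s = 3.862 km/s.

Δv_total ≈ 3.86 km/s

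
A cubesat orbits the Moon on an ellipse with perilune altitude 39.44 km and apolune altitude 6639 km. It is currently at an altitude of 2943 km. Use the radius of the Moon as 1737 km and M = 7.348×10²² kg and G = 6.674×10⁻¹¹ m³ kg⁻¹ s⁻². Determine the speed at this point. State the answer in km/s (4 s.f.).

μ = GM = 6.674×10⁻¹¹ × 7.348×10²² = 4.904×10¹² m³/s².
r_p = 1737 + 39.44 = 1776.4 km = 1.7764×10⁶ m.
r_a = 1737 + 6639 = 8376.0 km = 8.3760×10⁶ m.
r = 1737 + 2943 = 4680.0 km = 4.680×10⁶ m.
Semi-major axis a = (r_p + r_a)/2 = 5076.2 km = 5.076×10⁶ m.
Vis-viva: v² = μ(2/r − 1/a) = 4.904×10¹² × (4.274×10⁻⁷ − 1.970×10⁻⁷) = 1.130×10⁶ m²/s².
v = 1063 m/s = 1.063 km/s.

v ≈ 1.063 km/s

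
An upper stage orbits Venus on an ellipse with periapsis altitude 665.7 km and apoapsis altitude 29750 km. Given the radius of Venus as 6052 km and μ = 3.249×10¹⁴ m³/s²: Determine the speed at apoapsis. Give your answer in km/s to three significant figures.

v ≈ 1.69 km/s

r_p = 6052 + 665.7 = 6717.7 km = 6.7177×10⁶ m.
r_a = 6052 + 29750 = 35802 km = 3.5802×10⁷ m.
Semi-major axis a = (r_p + r_a)/2 = 21260 km = 2.126×10⁷ m.
Vis-viva: v² = μ(2/r − 1/a) = 3.249×10¹⁴ × (5.586×10⁻⁸ − 4.704×10⁻⁸) = 2.867×10⁶ m²/s².
v = 1693 m/s = 1.693 km/s.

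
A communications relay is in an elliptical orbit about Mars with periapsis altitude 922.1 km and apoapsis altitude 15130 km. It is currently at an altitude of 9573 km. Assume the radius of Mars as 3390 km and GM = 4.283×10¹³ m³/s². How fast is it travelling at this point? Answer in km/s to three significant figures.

v ≈ 1.69 km/s

r_p = 3390 + 922.1 = 4312.1 km = 4.3121×10⁶ m.
r_a = 3390 + 15130 = 18520 km = 1.8520×10⁷ m.
r = 3390 + 9573 = 12963 km = 1.296×10⁷ m.
Semi-major axis a = (r_p + r_a)/2 = 11416 km = 1.142×10⁷ m.
Vis-viva: v² = μ(2/r − 1/a) = 4.283×10¹³ × (1.543×10⁻⁷ − 8.760×10⁻⁸) = 2.856×10⁶ m²/s².
v = 1690 m/s = 1.690 km/s.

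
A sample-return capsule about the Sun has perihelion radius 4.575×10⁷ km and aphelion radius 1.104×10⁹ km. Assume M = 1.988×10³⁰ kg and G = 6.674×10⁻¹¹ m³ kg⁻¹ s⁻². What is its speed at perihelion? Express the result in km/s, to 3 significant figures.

v ≈ 74.6 km/s

μ = GM = 6.674×10⁻¹¹ × 1.988×10³⁰ = 1.327×10²⁰ m³/s².
Semi-major axis a = (r_p + r_a)/2 = 5.7488×10⁸ km = 5.749×10¹¹ m.
Vis-viva: v² = μ(2/r − 1/a) = 1.327×10²⁰ × (4.372×10⁻¹¹ − 1.740×10⁻¹²) = 5.569×10⁹ m²/s².
v = 74630 m/s = 74.63 km/s.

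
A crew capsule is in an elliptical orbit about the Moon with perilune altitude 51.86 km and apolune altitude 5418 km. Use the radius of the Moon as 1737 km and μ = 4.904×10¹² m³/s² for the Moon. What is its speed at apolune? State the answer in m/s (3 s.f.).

v ≈ 524 m/s

r_p = 1737 + 51.86 = 1788.9 km = 1.7889×10⁶ m.
r_a = 1737 + 5418 = 7155.0 km = 7.1550×10⁶ m.
Semi-major axis a = (r_p + r_a)/2 = 4471.9 km = 4.472×10⁶ m.
Vis-viva: v² = μ(2/r − 1/a) = 4.904×10¹² × (2.795×10⁻⁷ − 2.236×10⁻⁷) = 2.742×10⁵ m²/s².
v = 523.6 m/s.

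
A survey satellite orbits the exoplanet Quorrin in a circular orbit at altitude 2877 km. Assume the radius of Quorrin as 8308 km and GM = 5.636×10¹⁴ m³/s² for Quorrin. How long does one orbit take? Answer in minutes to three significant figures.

T ≈ 165 minutes

r = 8308 + 2877 = 11185 km = 1.1185×10⁷ m.
Kepler's third law: T = 2π√(r³/μ) = 2π√((1.118×10⁷)³ / 5.636×10¹⁴).
r³/μ = 2.483×10⁶ s², so T = 2π × 1.576×10³ = 9.900×10³ s.
Converting: 9.900×10³ s ÷ 60.00 = 165.0 minutes.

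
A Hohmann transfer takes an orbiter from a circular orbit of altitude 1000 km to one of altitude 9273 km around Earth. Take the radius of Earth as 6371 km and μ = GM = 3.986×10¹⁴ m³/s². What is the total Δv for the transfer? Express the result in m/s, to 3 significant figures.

Δv_total ≈ 2230 m/s

r₁ = 6371 + 1000 = 7371.0 km = 7.3710×10⁶ m.
r₂ = 6371 + 9273 = 15644 km = 1.5644×10⁷ m.
Transfer ellipse a_t = (r₁ + r₂)/2 = 1.151×10⁷ m.
At r₁: circular v_c1 = √(μ/r₁) = 7354 m/s; transfer-perigee v_p = √[μ(2/r₁ − 1/a_t)] = 8574 m/s.
Δv₁ = v_p − v_c1 = 1220 m/s.
At r₂: circular v_c2 = √(μ/r₂) = 5048 m/s; transfer-apogee v_a = √[μ(2/r₂ − 1/a_t)] = 4040 m/s.
Δv₂ = v_c2 − v_a = 1008 m/s.
Total Δv = Δv₁ + Δv₂ = 2228 m/s.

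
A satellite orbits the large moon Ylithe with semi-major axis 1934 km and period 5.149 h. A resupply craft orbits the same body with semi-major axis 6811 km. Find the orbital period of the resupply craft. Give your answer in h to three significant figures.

T₂ ≈ 34.0 h

Kepler's third law: T² ∝ a³, so T₂ = T₁ (a₂/a₁)^(3/2).
a₂/a₁ = 3.522, (a₂/a₁)^(3/2) = 6.609.
T₂ = 5.149 × 6.609 = 34.03 h.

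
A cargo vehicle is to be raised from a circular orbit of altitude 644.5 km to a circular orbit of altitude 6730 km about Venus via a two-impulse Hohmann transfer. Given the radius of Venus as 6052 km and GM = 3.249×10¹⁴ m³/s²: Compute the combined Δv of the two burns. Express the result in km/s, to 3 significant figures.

r₁ = 6052 + 644.5 = 6696.5 km = 6.6965×10⁶ m.
r₂ = 6052 + 6730 = 12782 km = 1.2782×10⁷ m.
Transfer ellipse a_t = (r₁ + r₂)/2 = 9.739×10⁶ m.
At r₁: circular v_c1 = √(μ/r₁) = 6965 m/s; transfer-periapsis v_p = √[μ(2/r₁ − 1/a_t)] = 7980 m/s.
Δv₁ = v_p − v_c1 = 1014 m/s.
At r₂: circular v_c2 = √(μ/r₂) = 5042 m/s; transfer-apoapsis v_a = √[μ(2/r₂ − 1/a_t)] = 4181 m/s.
Δv₂ = v_c2 − v_a = 861.1 m/s.
Total Δv = Δv₁ + Δv₂ = 1875 m/s = 1.875 km/s.

Δv_total ≈ 1.88 km/s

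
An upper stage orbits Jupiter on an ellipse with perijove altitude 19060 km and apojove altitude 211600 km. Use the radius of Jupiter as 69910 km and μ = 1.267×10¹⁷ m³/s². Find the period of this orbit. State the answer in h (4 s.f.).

r_p = 69910 + 19060 = 88970 km = 8.8970×10⁷ m.
r_a = 69910 + 211600 = 281510 km = 2.8151×10⁸ m.
Semi-major axis a = (r_p + r_a)/2 = (88970 + 2.8151×10⁵)/2 = 1.8524×10⁵ km = 1.852×10⁸ m.
By Kepler's third law T = 2π√(a³/μ) = 2π × 7.083×10³ = 4.450×10⁴ s.
= 12.36 h.

T ≈ 12.36 h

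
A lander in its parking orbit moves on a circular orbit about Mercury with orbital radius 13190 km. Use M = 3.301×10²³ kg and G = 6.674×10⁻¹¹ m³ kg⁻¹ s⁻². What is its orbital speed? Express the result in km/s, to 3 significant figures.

v ≈ 1.29 km/s

μ = GM = 6.674×10⁻¹¹ × 3.301×10²³ = 2.203×10¹³ m³/s².
r = 13190 km = 1.319×10⁷ m.
For a circular orbit v = √(μ/r) = √(2.203×10¹³ / 1.319×10⁷) = √(1.670×10⁶) = 1292 m/s.
That is 1.292 km/s.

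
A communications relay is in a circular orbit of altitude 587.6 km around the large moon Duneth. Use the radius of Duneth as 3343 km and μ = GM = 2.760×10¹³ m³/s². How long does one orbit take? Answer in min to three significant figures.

T ≈ 155 min

r = 3343 + 587.6 = 3930.6 km = 3.9306×10⁶ m.
Kepler's third law: T = 2π√(r³/μ) = 2π√((3.931×10⁶)³ / 2.760×10¹³).
r³/μ = 2.200×10⁶ s², so T = 2π × 1.483×10³ = 9.320×10³ s.
Converting: 9.320×10³ s ÷ 60.00 = 155.3 min.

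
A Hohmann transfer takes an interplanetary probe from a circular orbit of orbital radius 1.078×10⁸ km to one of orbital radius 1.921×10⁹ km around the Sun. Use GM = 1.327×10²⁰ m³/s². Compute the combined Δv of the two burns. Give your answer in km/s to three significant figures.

Δv_total ≈ 18.8 km/s

r₁ = 1.078×10⁸ km = 1.078×10¹¹ m.
r₂ = 1.921×10⁹ km = 1.921×10¹² m.
Transfer ellipse a_t = (r₁ + r₂)/2 = 1.014×10¹² m.
At r₁: circular v_c1 = √(μ/r₁) = 35090 m/s; transfer-perihelion v_p = √[μ(2/r₁ − 1/a_t)] = 48280 m/s.
Δv₁ = v_p − v_c1 = 13200 m/s.
At r₂: circular v_c2 = √(μ/r₂) = 8311 m/s; transfer-aphelion v_a = √[μ(2/r₂ − 1/a_t)] = 2709 m/s.
Δv₂ = v_c2 − v_a = 5602 m/s.
Total Δv = Δv₁ + Δv₂ = 18800 m/s = 18.80 km/s.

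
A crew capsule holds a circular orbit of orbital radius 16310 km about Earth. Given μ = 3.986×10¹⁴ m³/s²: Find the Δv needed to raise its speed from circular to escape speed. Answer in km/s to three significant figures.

Δv ≈ 2.05 km/s

r = 16310 km = 1.631×10⁷ m.
Circular speed v_c = √(μ/r) = 4944 m/s.
Escape speed v_esc = √(2μ/r) = √2 × v_c = 6991 m/s.
Δv = v_esc − v_c = 2048 m/s = 2.048 km/s.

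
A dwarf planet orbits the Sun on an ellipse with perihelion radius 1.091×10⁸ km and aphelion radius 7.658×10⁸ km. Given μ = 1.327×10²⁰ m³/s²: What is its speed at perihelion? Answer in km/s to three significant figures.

Semi-major axis a = (r_p + r_a)/2 = 4.3745×10⁸ km = 4.374×10¹¹ m.
Vis-viva: v² = μ(2/r − 1/a) = 1.327×10²⁰ × (1.833×10⁻¹¹ − 2.286×10⁻¹²) = 2.129×10⁹ m²/s².
v = 46140 m/s = 46.14 km/s.

v ≈ 46.1 km/s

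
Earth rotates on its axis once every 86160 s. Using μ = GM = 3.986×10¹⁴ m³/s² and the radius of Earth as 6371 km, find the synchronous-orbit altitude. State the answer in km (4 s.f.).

h_sync ≈ 35790 km

A synchronous orbit has period T, so by Kepler's third law a = (μT²/4π²)^(1/3).
μT²/4π² = 3.986×10¹⁴ × (8.616×10⁴)² / 39.48 = 7.495×10²² m³.
a = 4.216×10⁷ m = 42163 km.
Altitude h = a − R = 42163 − 6371 = 35792 km.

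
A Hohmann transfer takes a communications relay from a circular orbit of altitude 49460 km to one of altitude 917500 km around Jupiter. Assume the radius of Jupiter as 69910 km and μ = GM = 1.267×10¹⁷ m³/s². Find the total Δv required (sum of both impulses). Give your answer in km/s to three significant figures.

r₁ = 69910 + 49460 = 119370 km = 1.1937×10⁸ m.
r₂ = 69910 + 917500 = 987410 km = 9.8741×10⁸ m.
Transfer ellipse a_t = (r₁ + r₂)/2 = 5.534×10⁸ m.
At r₁: circular v_c1 = √(μ/r₁) = 32580 m/s; transfer-perijove v_p = √[μ(2/r₁ − 1/a_t)] = 43520 m/s.
Δv₁ = v_p − v_c1 = 10940 m/s.
At r₂: circular v_c2 = √(μ/r₂) = 11330 m/s; transfer-apojove v_a = √[μ(2/r₂ − 1/a_t)] = 5261 m/s.
Δv₂ = v_c2 − v_a = 6067 m/s.
Total Δv = Δv₁ + Δv₂ = 17010 m/s = 17.01 km/s.

Δv_total ≈ 17.0 km/s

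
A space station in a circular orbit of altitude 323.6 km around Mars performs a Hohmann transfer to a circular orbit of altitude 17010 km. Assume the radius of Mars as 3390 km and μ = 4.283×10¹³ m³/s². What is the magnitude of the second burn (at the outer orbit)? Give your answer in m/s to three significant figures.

r₁ = 3390 + 323.6 = 3713.6 km = 3.7136×10⁶ m.
r₂ = 3390 + 17010 = 20400 km = 2.0400×10⁷ m.
Transfer ellipse a_t = (r₁ + r₂)/2 = 1.206×10⁷ m.
At r₁: circular v_c1 = √(μ/r₁) = 3396 m/s; transfer-periapsis v_p = √[μ(2/r₁ − 1/a_t)] = 4417 m/s.
At r₂: circular v_c2 = √(μ/r₂) = 1449 m/s; transfer-apoapsis v_a = √[μ(2/r₂ − 1/a_t)] = 804.2 m/s.
Δv₂ = v_c2 − v_a = 644.8 m/s.

Δv ≈ 645 m/s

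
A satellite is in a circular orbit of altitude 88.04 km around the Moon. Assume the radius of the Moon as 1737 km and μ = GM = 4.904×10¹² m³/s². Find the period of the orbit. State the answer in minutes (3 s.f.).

T ≈ 117 minutes

r = 1737 + 88.04 = 1825.0 km = 1.8250×10⁶ m.
Kepler's third law: T = 2π√(r³/μ) = 2π√((1.825×10⁶)³ / 4.904×10¹²).
r³/μ = 1.240×10⁶ s², so T = 2π × 1.113×10³ = 6.995×10³ s.
Converting: 6.995×10³ s ÷ 60.00 = 116.6 minutes.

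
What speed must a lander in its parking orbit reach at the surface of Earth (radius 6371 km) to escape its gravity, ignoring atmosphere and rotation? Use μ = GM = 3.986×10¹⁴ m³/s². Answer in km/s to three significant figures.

v_esc ≈ 11.2 km/s

r = R = 6.371×10⁶ m.
Escape speed v_esc = √(2μ/r) = √(2 × 3.986×10¹⁴ / 6.371×10⁶) = √(1.251×10⁸) = 11190 m/s.
= 11.19 km/s.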